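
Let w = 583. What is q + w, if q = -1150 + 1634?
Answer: 1067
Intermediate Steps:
q = 484
q + w = 484 + 583 = 1067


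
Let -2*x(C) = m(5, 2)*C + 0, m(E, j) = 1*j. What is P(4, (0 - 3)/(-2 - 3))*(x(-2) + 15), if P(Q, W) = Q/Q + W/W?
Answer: 34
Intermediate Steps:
m(E, j) = j
x(C) = -C (x(C) = -(2*C + 0)/2 = -C)
P(Q, W) = 2 (P(Q, W) = 1 + 1 = 2)
P(4, (0 - 3)/(-2 - 3))*(x(-2) + 15) = 2*(-1*(-2) + 15) = 2*(2 + 15) = 2*17 = 34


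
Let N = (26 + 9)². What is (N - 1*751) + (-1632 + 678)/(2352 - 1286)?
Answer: 252165/533 ≈ 473.10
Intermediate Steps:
N = 1225 (N = 35² = 1225)
(N - 1*751) + (-1632 + 678)/(2352 - 1286) = (1225 - 1*751) + (-1632 + 678)/(2352 - 1286) = (1225 - 751) - 954/1066 = 474 - 954*1/1066 = 474 - 477/533 = 252165/533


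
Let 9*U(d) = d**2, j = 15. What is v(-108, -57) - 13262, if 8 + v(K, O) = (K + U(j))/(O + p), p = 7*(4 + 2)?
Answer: -198967/15 ≈ -13264.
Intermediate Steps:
U(d) = d**2/9
p = 42 (p = 7*6 = 42)
v(K, O) = -8 + (25 + K)/(42 + O) (v(K, O) = -8 + (K + (1/9)*15**2)/(O + 42) = -8 + (K + (1/9)*225)/(42 + O) = -8 + (K + 25)/(42 + O) = -8 + (25 + K)/(42 + O))
v(-108, -57) - 13262 = (-311 - 108 - 8*(-57))/(42 - 57) - 13262 = (-311 - 108 + 456)/(-15) - 13262 = -1/15*37 - 13262 = -37/15 - 13262 = -198967/15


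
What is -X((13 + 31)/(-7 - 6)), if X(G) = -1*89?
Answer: 89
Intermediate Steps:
X(G) = -89
-X((13 + 31)/(-7 - 6)) = -1*(-89) = 89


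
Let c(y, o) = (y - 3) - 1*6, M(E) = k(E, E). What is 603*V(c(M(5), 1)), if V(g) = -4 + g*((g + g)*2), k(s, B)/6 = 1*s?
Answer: 1061280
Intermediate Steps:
k(s, B) = 6*s (k(s, B) = 6*(1*s) = 6*s)
M(E) = 6*E
c(y, o) = -9 + y (c(y, o) = (-3 + y) - 6 = -9 + y)
V(g) = -4 + 4*g**2 (V(g) = -4 + g*((2*g)*2) = -4 + g*(4*g) = -4 + 4*g**2)
603*V(c(M(5), 1)) = 603*(-4 + 4*(-9 + 6*5)**2) = 603*(-4 + 4*(-9 + 30)**2) = 603*(-4 + 4*21**2) = 603*(-4 + 4*441) = 603*(-4 + 1764) = 603*1760 = 1061280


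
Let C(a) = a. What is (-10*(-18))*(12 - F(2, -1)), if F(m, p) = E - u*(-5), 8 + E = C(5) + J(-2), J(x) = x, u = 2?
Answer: 1260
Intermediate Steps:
E = -5 (E = -8 + (5 - 2) = -8 + 3 = -5)
F(m, p) = 5 (F(m, p) = -5 - 2*(-5) = -5 - 1*(-10) = -5 + 10 = 5)
(-10*(-18))*(12 - F(2, -1)) = (-10*(-18))*(12 - 1*5) = 180*(12 - 5) = 180*7 = 1260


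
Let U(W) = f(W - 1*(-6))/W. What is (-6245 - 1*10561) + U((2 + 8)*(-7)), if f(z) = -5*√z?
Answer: -16806 + 4*I/7 ≈ -16806.0 + 0.57143*I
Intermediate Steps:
U(W) = -5*√(6 + W)/W (U(W) = (-5*√(W - 1*(-6)))/W = (-5*√(W + 6))/W = (-5*√(6 + W))/W = -5*√(6 + W)/W)
(-6245 - 1*10561) + U((2 + 8)*(-7)) = (-6245 - 1*10561) - 5*√(6 + (2 + 8)*(-7))/((2 + 8)*(-7)) = (-6245 - 10561) - 5*√(6 + 10*(-7))/(10*(-7)) = -16806 - 5*√(6 - 70)/(-70) = -16806 - 5*(-1/70)*√(-64) = -16806 - 5*(-1/70)*8*I = -16806 + 4*I/7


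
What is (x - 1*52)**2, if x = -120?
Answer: 29584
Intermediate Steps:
(x - 1*52)**2 = (-120 - 1*52)**2 = (-120 - 52)**2 = (-172)**2 = 29584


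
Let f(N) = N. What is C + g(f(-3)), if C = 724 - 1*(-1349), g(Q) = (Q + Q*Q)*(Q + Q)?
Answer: 2037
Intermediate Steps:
g(Q) = 2*Q*(Q + Q**2) (g(Q) = (Q + Q**2)*(2*Q) = 2*Q*(Q + Q**2))
C = 2073 (C = 724 + 1349 = 2073)
C + g(f(-3)) = 2073 + 2*(-3)**2*(1 - 3) = 2073 + 2*9*(-2) = 2073 - 36 = 2037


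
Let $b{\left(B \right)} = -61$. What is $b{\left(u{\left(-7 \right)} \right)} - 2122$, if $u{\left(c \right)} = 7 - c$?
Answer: $-2183$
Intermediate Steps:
$b{\left(u{\left(-7 \right)} \right)} - 2122 = -61 - 2122 = -2183$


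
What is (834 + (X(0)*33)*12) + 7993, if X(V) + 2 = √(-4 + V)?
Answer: 8035 + 792*I ≈ 8035.0 + 792.0*I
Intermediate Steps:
X(V) = -2 + √(-4 + V)
(834 + (X(0)*33)*12) + 7993 = (834 + ((-2 + √(-4 + 0))*33)*12) + 7993 = (834 + ((-2 + √(-4))*33)*12) + 7993 = (834 + ((-2 + 2*I)*33)*12) + 7993 = (834 + (-66 + 66*I)*12) + 7993 = (834 + (-792 + 792*I)) + 7993 = (42 + 792*I) + 7993 = 8035 + 792*I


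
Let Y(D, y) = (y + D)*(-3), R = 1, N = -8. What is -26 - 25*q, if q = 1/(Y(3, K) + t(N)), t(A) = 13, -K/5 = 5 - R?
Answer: -1689/64 ≈ -26.391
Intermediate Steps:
K = -20 (K = -5*(5 - 1*1) = -5*(5 - 1) = -5*4 = -20)
Y(D, y) = -3*D - 3*y (Y(D, y) = (D + y)*(-3) = -3*D - 3*y)
q = 1/64 (q = 1/((-3*3 - 3*(-20)) + 13) = 1/((-9 + 60) + 13) = 1/(51 + 13) = 1/64 ≈ 0.015625)
-26 - 25*q = -26 - 25*1/64 = -26 - 25/64 = -1689/64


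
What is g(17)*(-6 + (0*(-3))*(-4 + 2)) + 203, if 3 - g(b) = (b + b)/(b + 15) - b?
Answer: 715/8 ≈ 89.375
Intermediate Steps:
g(b) = 3 + b - 2*b/(15 + b) (g(b) = 3 - ((b + b)/(b + 15) - b) = 3 - ((2*b)/(15 + b) - b) = 3 - (2*b/(15 + b) - b) = 3 - (-b + 2*b/(15 + b)) = 3 + (b - 2*b/(15 + b)) = 3 + b - 2*b/(15 + b))
g(17)*(-6 + (0*(-3))*(-4 + 2)) + 203 = ((45 + 17² + 16*17)/(15 + 17))*(-6 + (0*(-3))*(-4 + 2)) + 203 = ((45 + 289 + 272)/32)*(-6 + 0*(-2)) + 203 = ((1/32)*606)*(-6 + 0) + 203 = (303/16)*(-6) + 203 = -909/8 + 203 = 715/8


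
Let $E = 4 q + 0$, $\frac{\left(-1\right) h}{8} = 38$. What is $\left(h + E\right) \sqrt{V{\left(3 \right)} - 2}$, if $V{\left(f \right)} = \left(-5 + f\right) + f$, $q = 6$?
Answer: $- 280 i \approx - 280.0 i$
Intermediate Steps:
$V{\left(f \right)} = -5 + 2 f$
$h = -304$ ($h = \left(-8\right) 38 = -304$)
$E = 24$ ($E = 4 \cdot 6 + 0 = 24 + 0 = 24$)
$\left(h + E\right) \sqrt{V{\left(3 \right)} - 2} = \left(-304 + 24\right) \sqrt{\left(-5 + 2 \cdot 3\right) - 2} = - 280 \sqrt{\left(-5 + 6\right) - 2} = - 280 \sqrt{1 - 2} = - 280 \sqrt{-1} = - 280 i$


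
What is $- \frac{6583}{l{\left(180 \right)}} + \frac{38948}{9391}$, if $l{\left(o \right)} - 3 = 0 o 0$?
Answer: $- \frac{61704109}{28173} \approx -2190.2$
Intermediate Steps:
$l{\left(o \right)} = 3$ ($l{\left(o \right)} = 3 + 0 o 0 = 3 + 0 \cdot 0 = 3 + 0 = 3$)
$- \frac{6583}{l{\left(180 \right)}} + \frac{38948}{9391} = - \frac{6583}{3} + \frac{38948}{9391} = - \frac{61704109}{28173}$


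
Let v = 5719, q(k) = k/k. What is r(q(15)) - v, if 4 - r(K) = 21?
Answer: -5736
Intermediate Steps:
q(k) = 1
r(K) = -17 (r(K) = 4 - 1*21 = 4 - 21 = -17)
r(q(15)) - v = -17 - 1*5719 = -17 - 5719 = -5736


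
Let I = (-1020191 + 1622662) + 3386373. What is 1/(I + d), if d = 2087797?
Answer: 1/6076641 ≈ 1.6456e-7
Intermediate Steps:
I = 3988844 (I = 602471 + 3386373 = 3988844)
1/(I + d) = 1/(3988844 + 2087797) = 1/6076641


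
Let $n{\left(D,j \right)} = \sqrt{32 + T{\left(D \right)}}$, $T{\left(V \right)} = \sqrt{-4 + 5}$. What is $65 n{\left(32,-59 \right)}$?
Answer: $65 \sqrt{33} \approx 373.4$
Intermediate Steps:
$T{\left(V \right)} = 1$ ($T{\left(V \right)} = \sqrt{1} = 1$)
$n{\left(D,j \right)} = \sqrt{33}$ ($n{\left(D,j \right)} = \sqrt{32 + 1} = \sqrt{33}$)
$65 n{\left(32,-59 \right)} = 65 \sqrt{33}$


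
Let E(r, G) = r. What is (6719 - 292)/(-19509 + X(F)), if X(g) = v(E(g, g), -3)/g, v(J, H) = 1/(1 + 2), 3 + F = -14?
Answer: -327777/994960 ≈ -0.32944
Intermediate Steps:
F = -17 (F = -3 - 14 = -17)
v(J, H) = ⅓ (v(J, H) = 1/3 = ⅓)
X(g) = 1/(3*g)
(6719 - 292)/(-19509 + X(F)) = (6719 - 292)/(-19509 + (⅓)/(-17)) = 6427/(-19509 + (⅓)*(-1/17)) = 6427/(-19509 - 1/51) = 6427/(-994960/51) = 6427*(-51/994960) = -327777/994960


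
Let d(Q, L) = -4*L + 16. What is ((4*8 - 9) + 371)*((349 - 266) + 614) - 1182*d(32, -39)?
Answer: 71314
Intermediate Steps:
d(Q, L) = 16 - 4*L
((4*8 - 9) + 371)*((349 - 266) + 614) - 1182*d(32, -39) = ((4*8 - 9) + 371)*((349 - 266) + 614) - 1182*(16 - 4*(-39)) = ((32 - 9) + 371)*(83 + 614) - 1182*(16 + 156) = (23 + 371)*697 - 1182*172 = 394*697 - 203304 = 274618 - 203304 = 71314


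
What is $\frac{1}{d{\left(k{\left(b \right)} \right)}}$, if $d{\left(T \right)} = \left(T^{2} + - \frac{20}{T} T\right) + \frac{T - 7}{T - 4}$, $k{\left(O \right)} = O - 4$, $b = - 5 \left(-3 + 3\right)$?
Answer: $- \frac{8}{21} \approx -0.38095$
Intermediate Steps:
$b = 0$ ($b = \left(-5\right) 0 = 0$)
$k{\left(O \right)} = -4 + O$ ($k{\left(O \right)} = O - 4 = -4 + O$)
$d{\left(T \right)} = -20 + T^{2} + \frac{-7 + T}{-4 + T}$ ($d{\left(T \right)} = \left(T^{2} - 20\right) + \frac{-7 + T}{-4 + T} = \left(-20 + T^{2}\right) + \frac{-7 + T}{-4 + T} = -20 + T^{2} + \frac{-7 + T}{-4 + T}$)
$\frac{1}{d{\left(k{\left(b \right)} \right)}} = \frac{1}{\frac{1}{-4 + \left(-4 + 0\right)} \left(73 + \left(-4 + 0\right)^{3} - 19 \left(-4 + 0\right) - 4 \left(-4 + 0\right)^{2}\right)} = \frac{1}{\frac{1}{-4 - 4} \left(73 + \left(-4\right)^{3} - -76 - 4 \left(-4\right)^{2}\right)} = \frac{1}{\frac{1}{-8} \left(73 - 64 + 76 - 64\right)} = \frac{1}{\left(- \frac{1}{8}\right) \left(73 - 64 + 76 - 64\right)} = \frac{1}{\left(- \frac{1}{8}\right) 21} = \frac{1}{- \frac{21}{8}} = - \frac{8}{21}$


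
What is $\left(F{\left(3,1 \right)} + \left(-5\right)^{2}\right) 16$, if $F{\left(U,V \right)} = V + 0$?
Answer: $416$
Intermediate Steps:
$F{\left(U,V \right)} = V$
$\left(F{\left(3,1 \right)} + \left(-5\right)^{2}\right) 16 = \left(1 + \left(-5\right)^{2}\right) 16 = \left(1 + 25\right) 16 = 26 \cdot 16 = 416$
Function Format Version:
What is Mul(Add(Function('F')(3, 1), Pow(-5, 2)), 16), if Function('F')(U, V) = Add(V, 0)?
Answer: 416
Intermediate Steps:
Function('F')(U, V) = V
Mul(Add(Function('F')(3, 1), Pow(-5, 2)), 16) = Mul(Add(1, Pow(-5, 2)), 16) = Mul(Add(1, 25), 16) = Mul(26, 16) = 416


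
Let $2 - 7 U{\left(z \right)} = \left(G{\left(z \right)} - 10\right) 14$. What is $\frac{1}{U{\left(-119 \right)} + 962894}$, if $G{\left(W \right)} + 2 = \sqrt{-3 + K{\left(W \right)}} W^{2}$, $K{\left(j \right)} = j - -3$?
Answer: $\frac{11795749}{12527655699147} + \frac{693889 i \sqrt{119}}{25055311398294} \approx 9.4158 \cdot 10^{-7} + 3.0211 \cdot 10^{-7} i$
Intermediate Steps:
$K{\left(j \right)} = 3 + j$ ($K{\left(j \right)} = j + 3 = 3 + j$)
$G{\left(W \right)} = -2 + W^{\frac{5}{2}}$ ($G{\left(W \right)} = -2 + \sqrt{-3 + \left(3 + W\right)} W^{2} = -2 + \sqrt{W} W^{2} = -2 + W^{\frac{5}{2}}$)
$U{\left(z \right)} = \frac{170}{7} - 2 z^{\frac{5}{2}}$ ($U{\left(z \right)} = \frac{2}{7} - \frac{\left(\left(-2 + z^{\frac{5}{2}}\right) - 10\right) 14}{7} = \frac{2}{7} - \frac{\left(-12 + z^{\frac{5}{2}}\right) 14}{7} = \frac{2}{7} - \frac{-168 + 14 z^{\frac{5}{2}}}{7} = \frac{2}{7} - \left(-24 + 2 z^{\frac{5}{2}}\right) = \frac{170}{7} - 2 z^{\frac{5}{2}}$)
$\frac{1}{U{\left(-119 \right)} + 962894} = \frac{1}{\left(\frac{170}{7} - 2 \left(-119\right)^{\frac{5}{2}}\right) + 962894} = \frac{1}{\left(\frac{170}{7} - 2 \cdot 14161 i \sqrt{119}\right) + 962894} = \frac{1}{\left(\frac{170}{7} - 28322 i \sqrt{119}\right) + 962894} = \frac{1}{\frac{6740428}{7} - 28322 i \sqrt{119}}$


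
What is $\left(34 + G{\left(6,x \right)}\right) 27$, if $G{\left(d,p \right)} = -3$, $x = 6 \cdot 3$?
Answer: $837$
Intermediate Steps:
$x = 18$
$\left(34 + G{\left(6,x \right)}\right) 27 = \left(34 - 3\right) 27 = 31 \cdot 27 = 837$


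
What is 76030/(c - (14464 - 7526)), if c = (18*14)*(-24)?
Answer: -38015/6493 ≈ -5.8548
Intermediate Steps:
c = -6048 (c = 252*(-24) = -6048)
76030/(c - (14464 - 7526)) = 76030/(-6048 - (14464 - 7526)) = 76030/(-6048 - 1*6938) = 76030/(-6048 - 6938) = 76030/(-12986) = 76030*(-1/12986) = -38015/6493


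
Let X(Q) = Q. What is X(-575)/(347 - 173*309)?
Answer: 115/10622 ≈ 0.010827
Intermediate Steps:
X(-575)/(347 - 173*309) = -575/(347 - 173*309) = -575/(347 - 53457) = -575/(-53110) = -575*(-1/53110) = 115/10622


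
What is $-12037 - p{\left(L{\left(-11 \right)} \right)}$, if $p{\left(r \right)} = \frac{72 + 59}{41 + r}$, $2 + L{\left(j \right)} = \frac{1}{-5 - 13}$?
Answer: $- \frac{8440295}{701} \approx -12040.0$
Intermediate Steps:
$L{\left(j \right)} = - \frac{37}{18}$ ($L{\left(j \right)} = -2 + \frac{1}{-5 - 13} = -2 + \frac{1}{-18} = -2 - \frac{1}{18} = - \frac{37}{18}$)
$p{\left(r \right)} = \frac{131}{41 + r}$
$-12037 - p{\left(L{\left(-11 \right)} \right)} = -12037 - \frac{131}{41 - \frac{37}{18}} = -12037 - \frac{131}{\frac{701}{18}} = -12037 - 131 \cdot \frac{18}{701} = -12037 - \frac{2358}{701} = - \frac{8440295}{701}$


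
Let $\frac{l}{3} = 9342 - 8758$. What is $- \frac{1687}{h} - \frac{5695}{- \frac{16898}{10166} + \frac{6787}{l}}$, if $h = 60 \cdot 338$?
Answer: $- \frac{60503569726703}{23495779320} \approx -2575.1$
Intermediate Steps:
$h = 20280$
$l = 1752$ ($l = 3 \left(9342 - 8758\right) = 3 \cdot 584 = 1752$)
$- \frac{1687}{h} - \frac{5695}{- \frac{16898}{10166} + \frac{6787}{l}} = - \frac{1687}{20280} - \frac{5695}{- \frac{16898}{10166} + \frac{6787}{1752}} = \left(-1687\right) \frac{1}{20280} - \frac{5695}{\left(-16898\right) \frac{1}{10166} + 6787 \cdot \frac{1}{1752}} = - \frac{1687}{20280} - \frac{5695}{- \frac{497}{299} + \frac{6787}{1752}} = - \frac{1687}{20280} - \frac{5695}{\frac{1158569}{523848}} = - \frac{1687}{20280} - \frac{2983314360}{1158569} = - \frac{60503569726703}{23495779320}$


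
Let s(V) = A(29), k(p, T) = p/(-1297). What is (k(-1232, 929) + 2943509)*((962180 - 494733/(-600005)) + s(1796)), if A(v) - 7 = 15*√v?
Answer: 440808749872498954308/155641297 + 57265986075*√29/1297 ≈ 2.8324e+12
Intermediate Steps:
k(p, T) = -p/1297 (k(p, T) = p*(-1/1297) = -p/1297)
A(v) = 7 + 15*√v
s(V) = 7 + 15*√29
(k(-1232, 929) + 2943509)*((962180 - 494733/(-600005)) + s(1796)) = (-1/1297*(-1232) + 2943509)*((962180 - 494733/(-600005)) + (7 + 15*√29)) = (1232/1297 + 2943509)*((962180 - 494733*(-1/600005)) + (7 + 15*√29)) = 3817732405*((962180 + 494733/600005) + (7 + 15*√29))/1297 = 3817732405*(577313305633/600005 + (7 + 15*√29))/1297 = 3817732405*(577317505668/600005 + 15*√29)/1297 = 440808749872498954308/155641297 + 57265986075*√29/1297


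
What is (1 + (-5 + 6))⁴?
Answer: 16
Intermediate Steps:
(1 + (-5 + 6))⁴ = (1 + 1)⁴ = 2⁴ = 16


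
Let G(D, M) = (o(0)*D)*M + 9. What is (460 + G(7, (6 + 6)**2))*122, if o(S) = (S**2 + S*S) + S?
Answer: 57218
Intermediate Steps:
o(S) = S + 2*S**2 (o(S) = (S**2 + S**2) + S = 2*S**2 + S = S + 2*S**2)
G(D, M) = 9 (G(D, M) = ((0*(1 + 2*0))*D)*M + 9 = ((0*(1 + 0))*D)*M + 9 = ((0*1)*D)*M + 9 = (0*D)*M + 9 = 0*M + 9 = 0 + 9 = 9)
(460 + G(7, (6 + 6)**2))*122 = (460 + 9)*122 = 469*122 = 57218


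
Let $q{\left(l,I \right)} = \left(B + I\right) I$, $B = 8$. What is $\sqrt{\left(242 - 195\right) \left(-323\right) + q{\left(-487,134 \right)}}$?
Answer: $\sqrt{3847} \approx 62.024$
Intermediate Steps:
$q{\left(l,I \right)} = I \left(8 + I\right)$ ($q{\left(l,I \right)} = \left(8 + I\right) I = I \left(8 + I\right)$)
$\sqrt{\left(242 - 195\right) \left(-323\right) + q{\left(-487,134 \right)}} = \sqrt{\left(242 - 195\right) \left(-323\right) + 134 \left(8 + 134\right)} = \sqrt{47 \left(-323\right) + 134 \cdot 142} = \sqrt{-15181 + 19028} = \sqrt{3847}$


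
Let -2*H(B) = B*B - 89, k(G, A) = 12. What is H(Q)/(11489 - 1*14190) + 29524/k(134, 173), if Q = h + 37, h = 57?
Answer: 39898403/16206 ≈ 2462.0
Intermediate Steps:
Q = 94 (Q = 57 + 37 = 94)
H(B) = 89/2 - B²/2 (H(B) = -(B*B - 89)/2 = -(B² - 89)/2 = -(-89 + B²)/2 = 89/2 - B²/2)
H(Q)/(11489 - 1*14190) + 29524/k(134, 173) = (89/2 - ½*94²)/(11489 - 1*14190) + 29524/12 = (89/2 - ½*8836)/(11489 - 14190) + 29524*(1/12) = (89/2 - 4418)/(-2701) + 7381/3 = -8747/2*(-1/2701) + 7381/3 = 8747/5402 + 7381/3 = 39898403/16206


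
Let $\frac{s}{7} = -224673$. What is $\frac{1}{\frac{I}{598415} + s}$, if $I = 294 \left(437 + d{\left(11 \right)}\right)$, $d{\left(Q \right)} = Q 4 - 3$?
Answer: $- \frac{598415}{941133712533} \approx -6.3585 \cdot 10^{-7}$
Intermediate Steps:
$s = -1572711$ ($s = 7 \left(-224673\right) = -1572711$)
$d{\left(Q \right)} = -3 + 4 Q$ ($d{\left(Q \right)} = 4 Q - 3 = -3 + 4 Q$)
$I = 140532$ ($I = 294 \left(437 + \left(-3 + 4 \cdot 11\right)\right) = 294 \left(437 + \left(-3 + 44\right)\right) = 294 \left(437 + 41\right) = 294 \cdot 478 = 140532$)
$\frac{1}{\frac{I}{598415} + s} = \frac{1}{\frac{140532}{598415} - 1572711} = \frac{1}{- \frac{941133712533}{598415}} = - \frac{598415}{941133712533}$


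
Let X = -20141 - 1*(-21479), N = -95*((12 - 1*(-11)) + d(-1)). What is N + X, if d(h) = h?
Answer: -752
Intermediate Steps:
N = -2090 (N = -95*((12 - 1*(-11)) - 1) = -95*((12 + 11) - 1) = -95*(23 - 1) = -95*22 = -2090)
X = 1338 (X = -20141 + 21479 = 1338)
N + X = -2090 + 1338 = -752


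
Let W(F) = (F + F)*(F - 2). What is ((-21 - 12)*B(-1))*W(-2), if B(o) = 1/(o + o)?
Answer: 264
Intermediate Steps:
W(F) = 2*F*(-2 + F) (W(F) = (2*F)*(-2 + F) = 2*F*(-2 + F))
B(o) = 1/(2*o)
((-21 - 12)*B(-1))*W(-2) = ((-21 - 12)*((½)/(-1)))*(2*(-2)*(-2 - 2)) = (-33*(-1)/2)*(2*(-2)*(-4)) = -33*(-½)*16 = (33/2)*16 = 264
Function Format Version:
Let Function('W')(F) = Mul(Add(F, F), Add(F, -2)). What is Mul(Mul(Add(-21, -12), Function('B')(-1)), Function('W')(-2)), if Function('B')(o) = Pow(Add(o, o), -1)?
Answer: 264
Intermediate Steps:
Function('W')(F) = Mul(2, F, Add(-2, F)) (Function('W')(F) = Mul(Mul(2, F), Add(-2, F)) = Mul(2, F, Add(-2, F)))
Function('B')(o) = Mul(Rational(1, 2), Pow(o, -1)) (Function('B')(o) = Pow(Mul(2, o), -1) = Mul(Rational(1, 2), Pow(o, -1)))
Mul(Mul(Add(-21, -12), Function('B')(-1)), Function('W')(-2)) = Mul(Mul(Add(-21, -12), Mul(Rational(1, 2), Pow(-1, -1))), Mul(2, -2, Add(-2, -2))) = Mul(Mul(-33, Mul(Rational(1, 2), -1)), Mul(2, -2, -4)) = Mul(Mul(-33, Rational(-1, 2)), 16) = Mul(Rational(33, 2), 16) = 264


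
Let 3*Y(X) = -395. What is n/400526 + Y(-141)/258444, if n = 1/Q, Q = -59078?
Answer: -584162463212/1146632438875581 ≈ -0.00050946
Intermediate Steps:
n = -1/59078 (n = 1/(-59078) = -1/59078 ≈ -1.6927e-5)
Y(X) = -395/3 (Y(X) = (1/3)*(-395) = -395/3)
n/400526 + Y(-141)/258444 = -1/59078/400526 - 395/3/258444 = -1/59078*1/400526 - 395/3*1/258444 = -1/23662275028 - 395/775332 = -584162463212/1146632438875581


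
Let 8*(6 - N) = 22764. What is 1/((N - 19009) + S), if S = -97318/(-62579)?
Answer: -125158/2734319927 ≈ -4.5773e-5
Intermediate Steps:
N = -5679/2 (N = 6 - 1/8*22764 = 6 - 5691/2 = -5679/2 ≈ -2839.5)
S = 97318/62579 (S = -97318*(-1/62579) = 97318/62579 ≈ 1.5551)
1/((N - 19009) + S) = 1/((-5679/2 - 19009) + 97318/62579) = 1/(-43697/2 + 97318/62579) = 1/(-2734319927/125158) = -125158/2734319927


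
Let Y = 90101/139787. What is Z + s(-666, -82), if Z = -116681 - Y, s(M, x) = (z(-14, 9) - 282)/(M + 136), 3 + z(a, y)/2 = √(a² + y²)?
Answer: -4322282788392/37043555 - √277/265 ≈ -1.1668e+5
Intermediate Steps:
Y = 90101/139787 (Y = 90101*(1/139787) = 90101/139787 ≈ 0.64456)
z(a, y) = -6 + 2*√(a² + y²)
s(M, x) = (-288 + 2*√277)/(136 + M) (s(M, x) = ((-6 + 2*√((-14)² + 9²)) - 282)/(M + 136) = ((-6 + 2*√(196 + 81)) - 282)/(136 + M) = ((-6 + 2*√277) - 282)/(136 + M) = (-288 + 2*√277)/(136 + M))
Z = -16310577048/139787 (Z = -116681 - 1*90101/139787 = -116681 - 90101/139787 = -16310577048/139787 ≈ -1.1668e+5)
Z + s(-666, -82) = -16310577048/139787 + 2*(-144 + √277)/(136 - 666) = -16310577048/139787 + 2*(-144 + √277)/(-530) = -16310577048/139787 + 2*(-1/530)*(-144 + √277) = -16310577048/139787 + (144/265 - √277/265) = -4322282788392/37043555 - √277/265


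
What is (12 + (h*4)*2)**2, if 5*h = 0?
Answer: 144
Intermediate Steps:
h = 0 (h = (1/5)*0 = 0)
(12 + (h*4)*2)**2 = (12 + (0*4)*2)**2 = (12 + 0*2)**2 = (12 + 0)**2 = 12**2 = 144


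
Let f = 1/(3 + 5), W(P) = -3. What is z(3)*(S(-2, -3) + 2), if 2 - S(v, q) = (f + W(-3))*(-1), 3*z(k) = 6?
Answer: 9/4 ≈ 2.2500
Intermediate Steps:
f = ⅛ (f = 1/8 = ⅛ ≈ 0.12500)
z(k) = 2 (z(k) = (⅓)*6 = 2)
S(v, q) = -7/8 (S(v, q) = 2 - (⅛ - 3)*(-1) = 2 - (-23)*(-1)/8 = 2 - 1*23/8 = 2 - 23/8 = -7/8)
z(3)*(S(-2, -3) + 2) = 2*(-7/8 + 2) = 2*(9/8) = 9/4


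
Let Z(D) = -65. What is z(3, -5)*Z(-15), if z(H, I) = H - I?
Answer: -520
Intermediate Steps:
z(3, -5)*Z(-15) = (3 - 1*(-5))*(-65) = (3 + 5)*(-65) = 8*(-65) = -520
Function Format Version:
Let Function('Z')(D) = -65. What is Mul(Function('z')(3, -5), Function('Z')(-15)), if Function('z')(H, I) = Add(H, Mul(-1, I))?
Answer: -520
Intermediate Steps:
Mul(Function('z')(3, -5), Function('Z')(-15)) = Mul(Add(3, Mul(-1, -5)), -65) = Mul(Add(3, 5), -65) = Mul(8, -65) = -520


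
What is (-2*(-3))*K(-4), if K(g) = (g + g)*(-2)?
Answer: 96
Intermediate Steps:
K(g) = -4*g (K(g) = (2*g)*(-2) = -4*g)
(-2*(-3))*K(-4) = (-2*(-3))*(-4*(-4)) = 6*16 = 96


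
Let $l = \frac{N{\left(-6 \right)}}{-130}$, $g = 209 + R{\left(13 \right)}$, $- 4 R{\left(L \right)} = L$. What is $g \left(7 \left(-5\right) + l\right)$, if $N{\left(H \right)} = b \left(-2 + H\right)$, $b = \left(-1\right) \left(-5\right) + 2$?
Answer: $- \frac{1849281}{260} \approx -7112.6$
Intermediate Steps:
$b = 7$ ($b = 5 + 2 = 7$)
$R{\left(L \right)} = - \frac{L}{4}$
$N{\left(H \right)} = -14 + 7 H$ ($N{\left(H \right)} = 7 \left(-2 + H\right) = -14 + 7 H$)
$g = \frac{823}{4}$ ($g = 209 - \frac{13}{4} = \frac{823}{4} \approx 205.75$)
$l = \frac{28}{65}$ ($l = \frac{-14 + 7 \left(-6\right)}{-130} = \left(-14 - 42\right) \left(- \frac{1}{130}\right) = \left(-56\right) \left(- \frac{1}{130}\right) = \frac{28}{65} \approx 0.43077$)
$g \left(7 \left(-5\right) + l\right) = \frac{823 \left(7 \left(-5\right) + \frac{28}{65}\right)}{4} = \frac{823 \left(-35 + \frac{28}{65}\right)}{4} = \frac{823}{4} \left(- \frac{2247}{65}\right) = - \frac{1849281}{260}$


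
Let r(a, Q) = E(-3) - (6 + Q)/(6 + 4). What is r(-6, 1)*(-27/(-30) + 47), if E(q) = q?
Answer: -17723/100 ≈ -177.23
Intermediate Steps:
r(a, Q) = -18/5 - Q/10 (r(a, Q) = -3 - (6 + Q)/(6 + 4) = -3 - (6 + Q)/10 = -3 - (⅗ + Q/10) = -3 + (-⅗ - Q/10) = -18/5 - Q/10)
r(-6, 1)*(-27/(-30) + 47) = (-18/5 - ⅒*1)*(-27/(-30) + 47) = (-18/5 - ⅒)*(-27*(-1/30) + 47) = -37*(9/10 + 47)/10 = -37/10*479/10 = -17723/100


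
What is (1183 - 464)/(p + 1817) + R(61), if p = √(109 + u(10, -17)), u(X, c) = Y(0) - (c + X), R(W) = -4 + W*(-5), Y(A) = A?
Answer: -1018817834/3301373 - 1438*√29/3301373 ≈ -308.61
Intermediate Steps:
R(W) = -4 - 5*W
u(X, c) = -X - c (u(X, c) = 0 - (c + X) = 0 - (X + c) = 0 + (-X - c) = -X - c)
p = 2*√29 (p = √(109 + (-1*10 - 1*(-17))) = √(109 + (-10 + 17)) = √(109 + 7) = √116 = 2*√29 ≈ 10.770)
(1183 - 464)/(p + 1817) + R(61) = (1183 - 464)/(2*√29 + 1817) + (-4 - 5*61) = 719/(1817 + 2*√29) + (-4 - 305) = 719/(1817 + 2*√29) - 309 = -309 + 719/(1817 + 2*√29)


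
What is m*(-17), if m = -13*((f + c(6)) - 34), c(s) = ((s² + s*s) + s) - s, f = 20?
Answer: 12818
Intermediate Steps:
c(s) = 2*s² (c(s) = ((s² + s²) + s) - s = (2*s² + s) - s = (s + 2*s²) - s = 2*s²)
m = -754 (m = -13*((20 + 2*6²) - 34) = -13*((20 + 2*36) - 34) = -13*((20 + 72) - 34) = -13*(92 - 34) = -13*58 = -754)
m*(-17) = -754*(-17) = 12818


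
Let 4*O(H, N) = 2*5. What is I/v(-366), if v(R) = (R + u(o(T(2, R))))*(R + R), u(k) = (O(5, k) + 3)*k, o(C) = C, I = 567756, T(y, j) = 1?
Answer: 13518/6283 ≈ 2.1515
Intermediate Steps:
O(H, N) = 5/2 (O(H, N) = (2*5)/4 = (¼)*10 = 5/2)
u(k) = 11*k/2 (u(k) = (5/2 + 3)*k = 11*k/2)
v(R) = 2*R*(11/2 + R) (v(R) = (R + (11/2)*1)*(R + R) = (R + 11/2)*(2*R) = (11/2 + R)*(2*R) = 2*R*(11/2 + R))
I/v(-366) = 567756/((-366*(11 + 2*(-366)))) = 567756/((-366*(11 - 732))) = 567756/((-366*(-721))) = 567756/263886 = 567756*(1/263886) = 13518/6283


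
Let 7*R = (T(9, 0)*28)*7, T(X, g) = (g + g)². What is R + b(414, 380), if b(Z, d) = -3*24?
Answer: -72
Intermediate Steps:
T(X, g) = 4*g² (T(X, g) = (2*g)² = 4*g²)
b(Z, d) = -72
R = 0 (R = (((4*0²)*28)*7)/7 = (((4*0)*28)*7)/7 = ((0*28)*7)/7 = (0*7)/7 = (⅐)*0 = 0)
R + b(414, 380) = 0 - 72 = -72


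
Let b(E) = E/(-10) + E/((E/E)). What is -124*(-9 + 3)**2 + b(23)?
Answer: -44433/10 ≈ -4443.3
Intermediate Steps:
b(E) = 9*E/10 (b(E) = E*(-1/10) + E/1 = -E/10 + E*1 = -E/10 + E = 9*E/10)
-124*(-9 + 3)**2 + b(23) = -124*(-9 + 3)**2 + (9/10)*23 = -124*(-6)**2 + 207/10 = -124*36 + 207/10 = -4464 + 207/10 = -44433/10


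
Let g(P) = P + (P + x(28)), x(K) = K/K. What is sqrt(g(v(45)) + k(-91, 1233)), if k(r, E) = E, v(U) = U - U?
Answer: sqrt(1234) ≈ 35.128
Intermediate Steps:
v(U) = 0
x(K) = 1
g(P) = 1 + 2*P (g(P) = P + (P + 1) = P + (1 + P) = 1 + 2*P)
sqrt(g(v(45)) + k(-91, 1233)) = sqrt((1 + 2*0) + 1233) = sqrt((1 + 0) + 1233) = sqrt(1 + 1233) = sqrt(1234)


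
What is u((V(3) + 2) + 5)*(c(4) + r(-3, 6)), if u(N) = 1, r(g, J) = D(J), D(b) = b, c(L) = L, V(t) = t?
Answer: 10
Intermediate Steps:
r(g, J) = J
u((V(3) + 2) + 5)*(c(4) + r(-3, 6)) = 1*(4 + 6) = 1*10 = 10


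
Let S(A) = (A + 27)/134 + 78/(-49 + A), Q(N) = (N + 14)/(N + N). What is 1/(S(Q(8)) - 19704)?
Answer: -136144/2682775523 ≈ -5.0747e-5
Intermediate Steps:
Q(N) = (14 + N)/(2*N) (Q(N) = (14 + N)/((2*N)) = (14 + N)*(1/(2*N)) = (14 + N)/(2*N))
S(A) = 27/134 + 78/(-49 + A) + A/134 (S(A) = (27 + A)*(1/134) + 78/(-49 + A) = (27/134 + A/134) + 78/(-49 + A) = 27/134 + 78/(-49 + A) + A/134)
1/(S(Q(8)) - 19704) = 1/((9129 + ((1/2)*(14 + 8)/8)**2 - 11*(14 + 8)/8)/(134*(-49 + (1/2)*(14 + 8)/8)) - 19704) = 1/((9129 + ((1/2)*(1/8)*22)**2 - 11*22/8)/(134*(-49 + (1/2)*(1/8)*22)) - 19704) = 1/((9129 + (11/8)**2 - 22*11/8)/(134*(-49 + 11/8)) - 19704) = 1/((9129 + 121/64 - 121/4)/(134*(-381/8)) - 19704) = 1/((1/134)*(-8/381)*(582441/64) - 19704) = 1/(-194147/136144 - 19704) = 1/(-2682775523/136144) = -136144/2682775523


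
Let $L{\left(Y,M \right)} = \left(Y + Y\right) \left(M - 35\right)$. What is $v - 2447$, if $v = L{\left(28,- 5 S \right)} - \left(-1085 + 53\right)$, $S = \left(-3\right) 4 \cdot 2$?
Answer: $3345$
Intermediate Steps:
$S = -24$ ($S = \left(-12\right) 2 = -24$)
$L{\left(Y,M \right)} = 2 Y \left(-35 + M\right)$
$v = 5792$ ($v = 2 \cdot 28 \left(-35 - -120\right) - \left(-1085 + 53\right) = 2 \cdot 28 \left(-35 + 120\right) - -1032 = 2 \cdot 28 \cdot 85 + 1032 = 4760 + 1032 = 5792$)
$v - 2447 = 5792 - 2447 = 3345$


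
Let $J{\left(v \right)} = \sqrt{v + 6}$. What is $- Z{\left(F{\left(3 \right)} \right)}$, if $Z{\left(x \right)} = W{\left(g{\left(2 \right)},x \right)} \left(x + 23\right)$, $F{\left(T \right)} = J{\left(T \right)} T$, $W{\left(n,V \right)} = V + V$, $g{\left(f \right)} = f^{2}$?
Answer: $-576$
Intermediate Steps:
$J{\left(v \right)} = \sqrt{6 + v}$
$W{\left(n,V \right)} = 2 V$
$F{\left(T \right)} = T \sqrt{6 + T}$ ($F{\left(T \right)} = \sqrt{6 + T} T = T \sqrt{6 + T}$)
$Z{\left(x \right)} = 2 x \left(23 + x\right)$ ($Z{\left(x \right)} = 2 x \left(x + 23\right) = 2 x \left(23 + x\right)$)
$- Z{\left(F{\left(3 \right)} \right)} = - 2 \cdot 3 \sqrt{6 + 3} \left(23 + 3 \sqrt{6 + 3}\right) = - 2 \cdot 3 \sqrt{9} \left(23 + 3 \sqrt{9}\right) = - 2 \cdot 3 \cdot 3 \left(23 + 3 \cdot 3\right) = - 2 \cdot 9 \left(23 + 9\right) = - 2 \cdot 9 \cdot 32 = \left(-1\right) 576 = -576$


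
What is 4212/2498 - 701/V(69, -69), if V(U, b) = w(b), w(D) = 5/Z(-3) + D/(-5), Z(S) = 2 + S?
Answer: -4285081/54956 ≈ -77.973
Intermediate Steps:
w(D) = -5 - D/5 (w(D) = 5/(2 - 3) + D/(-5) = 5/(-1) + D*(-⅕) = 5*(-1) - D/5 = -5 - D/5)
V(U, b) = -5 - b/5
4212/2498 - 701/V(69, -69) = 4212/2498 - 701/(-5 - ⅕*(-69)) = 4212*(1/2498) - 701/(-5 + 69/5) = 2106/1249 - 701/44/5 = 2106/1249 - 701*5/44 = 2106/1249 - 3505/44 = -4285081/54956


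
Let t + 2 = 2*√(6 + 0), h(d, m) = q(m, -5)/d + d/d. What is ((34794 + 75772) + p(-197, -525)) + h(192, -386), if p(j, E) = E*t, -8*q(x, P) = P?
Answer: 171443717/1536 - 1050*√6 ≈ 1.0905e+5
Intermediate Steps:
q(x, P) = -P/8
h(d, m) = 1 + 5/(8*d) (h(d, m) = (-⅛*(-5))/d + d/d = 5/(8*d) + 1 = 1 + 5/(8*d))
t = -2 + 2*√6 (t = -2 + 2*√(6 + 0) = -2 + 2*√6 ≈ 2.8990)
p(j, E) = E*(-2 + 2*√6)
((34794 + 75772) + p(-197, -525)) + h(192, -386) = ((34794 + 75772) + 2*(-525)*(-1 + √6)) + (5/8 + 192)/192 = (110566 + (1050 - 1050*√6)) + (1/192)*(1541/8) = (111616 - 1050*√6) + 1541/1536 = 171443717/1536 - 1050*√6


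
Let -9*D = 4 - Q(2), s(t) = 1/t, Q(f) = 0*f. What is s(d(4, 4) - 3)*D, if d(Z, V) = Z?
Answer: -4/9 ≈ -0.44444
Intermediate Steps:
Q(f) = 0
s(t) = 1/t
D = -4/9 (D = -(4 - 1*0)/9 = -(4 + 0)/9 = -⅑*4 = -4/9 ≈ -0.44444)
s(d(4, 4) - 3)*D = -4/9/(4 - 3) = -4/9/1 = 1*(-4/9) = -4/9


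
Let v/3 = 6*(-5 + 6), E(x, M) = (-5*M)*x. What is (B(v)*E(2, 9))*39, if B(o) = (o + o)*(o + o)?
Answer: -4548960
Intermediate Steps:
E(x, M) = -5*M*x
v = 18 (v = 3*(6*(-5 + 6)) = 3*(6*1) = 3*6 = 18)
B(o) = 4*o² (B(o) = (2*o)*(2*o) = 4*o²)
(B(v)*E(2, 9))*39 = ((4*18²)*(-5*9*2))*39 = ((4*324)*(-90))*39 = (1296*(-90))*39 = -116640*39 = -4548960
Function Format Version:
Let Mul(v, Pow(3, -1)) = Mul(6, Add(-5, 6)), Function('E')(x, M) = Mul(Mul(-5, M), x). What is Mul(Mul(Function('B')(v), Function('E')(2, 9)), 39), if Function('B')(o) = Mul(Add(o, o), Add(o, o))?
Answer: -4548960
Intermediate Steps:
Function('E')(x, M) = Mul(-5, M, x)
v = 18 (v = Mul(3, Mul(6, Add(-5, 6))) = Mul(3, Mul(6, 1)) = Mul(3, 6) = 18)
Function('B')(o) = Mul(4, Pow(o, 2)) (Function('B')(o) = Mul(Mul(2, o), Mul(2, o)) = Mul(4, Pow(o, 2)))
Mul(Mul(Function('B')(v), Function('E')(2, 9)), 39) = Mul(Mul(Mul(4, Pow(18, 2)), Mul(-5, 9, 2)), 39) = Mul(Mul(Mul(4, 324), -90), 39) = Mul(Mul(1296, -90), 39) = Mul(-116640, 39) = -4548960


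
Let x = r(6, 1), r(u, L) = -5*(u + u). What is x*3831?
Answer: -229860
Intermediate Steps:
r(u, L) = -10*u
x = -60 (x = -10*6 = -60)
x*3831 = -60*3831 = -229860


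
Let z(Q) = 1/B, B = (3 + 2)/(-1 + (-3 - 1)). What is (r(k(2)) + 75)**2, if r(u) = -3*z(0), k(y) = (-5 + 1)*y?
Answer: 6084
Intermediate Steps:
B = -1 (B = 5/(-1 - 4) = 5/(-5) = 5*(-1/5) = -1)
k(y) = -4*y
z(Q) = -1 (z(Q) = 1/(-1) = -1)
r(u) = 3 (r(u) = -3*(-1) = 3)
(r(k(2)) + 75)**2 = (3 + 75)**2 = 78**2 = 6084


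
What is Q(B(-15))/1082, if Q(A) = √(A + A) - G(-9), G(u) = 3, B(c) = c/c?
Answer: -3/1082 + √2/1082 ≈ -0.0014656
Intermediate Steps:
B(c) = 1
Q(A) = -3 + √2*√A (Q(A) = √(A + A) - 1*3 = √(2*A) - 3 = √2*√A - 3 = -3 + √2*√A)
Q(B(-15))/1082 = (-3 + √2*√1)/1082 = (-3 + √2*1)*(1/1082) = (-3 + √2)*(1/1082) = -3/1082 + √2/1082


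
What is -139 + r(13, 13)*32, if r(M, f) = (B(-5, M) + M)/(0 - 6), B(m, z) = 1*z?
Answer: -833/3 ≈ -277.67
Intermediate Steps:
B(m, z) = z
r(M, f) = -M/3 (r(M, f) = (M + M)/(0 - 6) = (2*M)/(-6) = (2*M)*(-⅙) = -M/3)
-139 + r(13, 13)*32 = -139 - ⅓*13*32 = -139 - 13/3*32 = -139 - 416/3 = -833/3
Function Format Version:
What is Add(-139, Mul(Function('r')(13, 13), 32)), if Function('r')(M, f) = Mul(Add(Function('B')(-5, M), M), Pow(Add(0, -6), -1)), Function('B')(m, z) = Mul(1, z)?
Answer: Rational(-833, 3) ≈ -277.67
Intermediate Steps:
Function('B')(m, z) = z
Function('r')(M, f) = Mul(Rational(-1, 3), M) (Function('r')(M, f) = Mul(Add(M, M), Pow(Add(0, -6), -1)) = Mul(Mul(2, M), Pow(-6, -1)) = Mul(Mul(2, M), Rational(-1, 6)) = Mul(Rational(-1, 3), M))
Add(-139, Mul(Function('r')(13, 13), 32)) = Add(-139, Mul(Mul(Rational(-1, 3), 13), 32)) = Add(-139, Mul(Rational(-13, 3), 32)) = Add(-139, Rational(-416, 3)) = Rational(-833, 3)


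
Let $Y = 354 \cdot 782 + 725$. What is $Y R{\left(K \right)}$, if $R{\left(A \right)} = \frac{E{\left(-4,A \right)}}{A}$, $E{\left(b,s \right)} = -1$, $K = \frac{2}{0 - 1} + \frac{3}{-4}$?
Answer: $\frac{1110212}{11} \approx 1.0093 \cdot 10^{5}$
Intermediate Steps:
$K = - \frac{11}{4}$ ($K = \frac{2}{-1} + 3 \left(- \frac{1}{4}\right) = 2 \left(-1\right) - \frac{3}{4} = -2 - \frac{3}{4} = - \frac{11}{4} \approx -2.75$)
$R{\left(A \right)} = - \frac{1}{A}$
$Y = 277553$ ($Y = 276828 + 725 = 277553$)
$Y R{\left(K \right)} = 277553 \left(- \frac{1}{- \frac{11}{4}}\right) = 277553 \left(\left(-1\right) \left(- \frac{4}{11}\right)\right) = 277553 \cdot \frac{4}{11} = \frac{1110212}{11}$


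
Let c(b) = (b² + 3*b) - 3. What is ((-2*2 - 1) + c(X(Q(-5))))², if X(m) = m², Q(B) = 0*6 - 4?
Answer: 87616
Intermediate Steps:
Q(B) = -4 (Q(B) = 0 - 4 = -4)
c(b) = -3 + b² + 3*b
((-2*2 - 1) + c(X(Q(-5))))² = ((-2*2 - 1) + (-3 + ((-4)²)² + 3*(-4)²))² = ((-4 - 1) + (-3 + 16² + 3*16))² = (-5 + (-3 + 256 + 48))² = (-5 + 301)² = 296² = 87616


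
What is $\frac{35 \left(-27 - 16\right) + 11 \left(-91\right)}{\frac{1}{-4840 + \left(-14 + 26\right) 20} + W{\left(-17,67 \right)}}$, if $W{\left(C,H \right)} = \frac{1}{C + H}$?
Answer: $- \frac{1646800}{13} \approx -1.2668 \cdot 10^{5}$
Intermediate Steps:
$\frac{35 \left(-27 - 16\right) + 11 \left(-91\right)}{\frac{1}{-4840 + \left(-14 + 26\right) 20} + W{\left(-17,67 \right)}} = \frac{35 \left(-27 - 16\right) + 11 \left(-91\right)}{\frac{1}{-4840 + \left(-14 + 26\right) 20} + \frac{1}{-17 + 67}} = \frac{35 \left(-43\right) - 1001}{\frac{1}{-4840 + 12 \cdot 20} + \frac{1}{50}} = \frac{-1505 - 1001}{\frac{1}{-4840 + 240} + \frac{1}{50}} = - \frac{2506}{\frac{1}{-4600} + \frac{1}{50}} = - \frac{2506}{- \frac{1}{4600} + \frac{1}{50}} = - \frac{2506}{\frac{91}{4600}} = \left(-2506\right) \frac{4600}{91} = - \frac{1646800}{13}$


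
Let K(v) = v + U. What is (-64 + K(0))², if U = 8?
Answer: 3136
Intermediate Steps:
K(v) = 8 + v (K(v) = v + 8 = 8 + v)
(-64 + K(0))² = (-64 + (8 + 0))² = (-64 + 8)² = (-56)² = 3136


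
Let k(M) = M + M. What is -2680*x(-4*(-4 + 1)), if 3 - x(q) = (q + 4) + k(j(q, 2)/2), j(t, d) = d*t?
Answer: 99160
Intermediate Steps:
k(M) = 2*M
x(q) = -1 - 3*q (x(q) = 3 - ((q + 4) + 2*((2*q)/2)) = 3 - ((4 + q) + 2*((2*q)*(1/2))) = 3 - ((4 + q) + 2*q) = 3 - (4 + 3*q) = 3 + (-4 - 3*q) = -1 - 3*q)
-2680*x(-4*(-4 + 1)) = -2680*(-1 - (-12)*(-4 + 1)) = -2680*(-1 - (-12)*(-3)) = -2680*(-1 - 3*12) = -2680*(-1 - 36) = -2680*(-37) = 99160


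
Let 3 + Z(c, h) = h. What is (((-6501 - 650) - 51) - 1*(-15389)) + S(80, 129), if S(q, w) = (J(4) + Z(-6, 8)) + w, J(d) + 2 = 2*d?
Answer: 8327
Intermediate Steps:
Z(c, h) = -3 + h
J(d) = -2 + 2*d
S(q, w) = 11 + w (S(q, w) = ((-2 + 2*4) + (-3 + 8)) + w = ((-2 + 8) + 5) + w = (6 + 5) + w = 11 + w)
(((-6501 - 650) - 51) - 1*(-15389)) + S(80, 129) = (((-6501 - 650) - 51) - 1*(-15389)) + (11 + 129) = ((-7151 - 51) + 15389) + 140 = (-7202 + 15389) + 140 = 8187 + 140 = 8327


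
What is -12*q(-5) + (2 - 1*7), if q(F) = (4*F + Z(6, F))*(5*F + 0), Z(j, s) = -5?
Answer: -7505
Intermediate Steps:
q(F) = 5*F*(-5 + 4*F) (q(F) = (4*F - 5)*(5*F + 0) = (-5 + 4*F)*(5*F) = 5*F*(-5 + 4*F))
-12*q(-5) + (2 - 1*7) = -60*(-5)*(-5 + 4*(-5)) + (2 - 1*7) = -60*(-5)*(-5 - 20) + (2 - 7) = -60*(-5)*(-25) - 5 = -12*625 - 5 = -7500 - 5 = -7505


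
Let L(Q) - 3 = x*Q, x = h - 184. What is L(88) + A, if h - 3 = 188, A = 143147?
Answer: 143766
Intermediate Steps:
h = 191 (h = 3 + 188 = 191)
x = 7 (x = 191 - 184 = 7)
L(Q) = 3 + 7*Q
L(88) + A = (3 + 7*88) + 143147 = (3 + 616) + 143147 = 619 + 143147 = 143766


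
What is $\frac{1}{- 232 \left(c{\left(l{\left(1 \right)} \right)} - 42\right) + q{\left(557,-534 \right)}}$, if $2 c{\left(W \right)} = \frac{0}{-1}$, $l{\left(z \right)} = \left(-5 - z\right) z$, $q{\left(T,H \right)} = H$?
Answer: $\frac{1}{9210} \approx 0.00010858$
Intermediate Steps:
$l{\left(z \right)} = z \left(-5 - z\right)$
$c{\left(W \right)} = 0$ ($c{\left(W \right)} = \frac{0 \frac{1}{-1}}{2} = \frac{0 \left(-1\right)}{2} = \frac{1}{2} \cdot 0 = 0$)
$\frac{1}{- 232 \left(c{\left(l{\left(1 \right)} \right)} - 42\right) + q{\left(557,-534 \right)}} = \frac{1}{- 232 \left(0 - 42\right) - 534} = \frac{1}{\left(-232\right) \left(-42\right) - 534} = \frac{1}{9744 - 534} = \frac{1}{9210}$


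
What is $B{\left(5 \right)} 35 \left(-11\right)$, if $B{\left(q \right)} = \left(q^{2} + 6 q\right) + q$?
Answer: $-23100$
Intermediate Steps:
$B{\left(q \right)} = q^{2} + 7 q$
$B{\left(5 \right)} 35 \left(-11\right) = 5 \left(7 + 5\right) 35 \left(-11\right) = 5 \cdot 12 \cdot 35 \left(-11\right) = 60 \cdot 35 \left(-11\right) = 2100 \left(-11\right) = -23100$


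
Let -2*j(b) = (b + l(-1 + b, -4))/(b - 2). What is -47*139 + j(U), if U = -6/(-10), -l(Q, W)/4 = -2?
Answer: -91419/14 ≈ -6529.9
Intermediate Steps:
l(Q, W) = 8 (l(Q, W) = -4*(-2) = 8)
U = 3/5 (U = -6*(-1/10) = 3/5 ≈ 0.60000)
j(b) = -(8 + b)/(2*(-2 + b)) (j(b) = -(b + 8)/(2*(b - 2)) = -(8 + b)/(2*(-2 + b)))
-47*139 + j(U) = -47*139 + (-8 - 1*3/5)/(2*(-2 + 3/5)) = -6533 + (-8 - 3/5)/(2*(-7/5)) = -6533 + (1/2)*(-5/7)*(-43/5) = -6533 + 43/14 = -91419/14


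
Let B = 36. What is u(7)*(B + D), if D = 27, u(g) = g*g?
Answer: 3087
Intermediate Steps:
u(g) = g²
u(7)*(B + D) = 7²*(36 + 27) = 49*63 = 3087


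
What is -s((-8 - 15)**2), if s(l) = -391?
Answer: 391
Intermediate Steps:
-s((-8 - 15)**2) = -1*(-391) = 391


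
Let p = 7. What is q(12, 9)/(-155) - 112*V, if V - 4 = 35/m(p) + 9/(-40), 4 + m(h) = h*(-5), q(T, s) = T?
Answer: -1948694/6045 ≈ -322.36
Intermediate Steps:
m(h) = -4 - 5*h (m(h) = -4 + h*(-5) = -4 - 5*h)
V = 4489/1560 (V = 4 + (35/(-4 - 5*7) + 9/(-40)) = 4 + (35/(-4 - 35) + 9*(-1/40)) = 4 + (35/(-39) - 9/40) = 4 + (35*(-1/39) - 9/40) = 4 + (-35/39 - 9/40) = 4 - 1751/1560 = 4489/1560 ≈ 2.8776)
q(12, 9)/(-155) - 112*V = 12/(-155) - 112*4489/1560 = 12*(-1/155) - 62846/195 = -12/155 - 62846/195 = -1948694/6045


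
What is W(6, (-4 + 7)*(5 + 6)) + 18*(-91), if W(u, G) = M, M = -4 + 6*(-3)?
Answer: -1660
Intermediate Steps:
M = -22 (M = -4 - 18 = -22)
W(u, G) = -22
W(6, (-4 + 7)*(5 + 6)) + 18*(-91) = -22 + 18*(-91) = -22 - 1638 = -1660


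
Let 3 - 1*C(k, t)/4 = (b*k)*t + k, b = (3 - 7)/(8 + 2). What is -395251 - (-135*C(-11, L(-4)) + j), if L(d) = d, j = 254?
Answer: -378441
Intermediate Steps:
b = -⅖ (b = -4/10 = -4*⅒ = -⅖ ≈ -0.40000)
C(k, t) = 12 - 4*k + 8*k*t/5 (C(k, t) = 12 - 4*((-2*k/5)*t + k) = 12 - 4*(-2*k*t/5 + k) = 12 - 4*(k - 2*k*t/5) = 12 + (-4*k + 8*k*t/5) = 12 - 4*k + 8*k*t/5)
-395251 - (-135*C(-11, L(-4)) + j) = -395251 - (-135*(12 - 4*(-11) + (8/5)*(-11)*(-4)) + 254) = -395251 - (-135*(12 + 44 + 352/5) + 254) = -395251 - (-135*632/5 + 254) = -395251 - (-17064 + 254) = -395251 - 1*(-16810) = -395251 + 16810 = -378441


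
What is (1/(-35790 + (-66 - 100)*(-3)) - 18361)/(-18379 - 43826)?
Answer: 647996413/2195338860 ≈ 0.29517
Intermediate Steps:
(1/(-35790 + (-66 - 100)*(-3)) - 18361)/(-18379 - 43826) = (1/(-35790 - 166*(-3)) - 18361)/(-62205) = (1/(-35790 + 498) - 18361)*(-1/62205) = (1/(-35292) - 18361)*(-1/62205) = (-1/35292 - 18361)*(-1/62205) = -647996413/35292*(-1/62205) = 647996413/2195338860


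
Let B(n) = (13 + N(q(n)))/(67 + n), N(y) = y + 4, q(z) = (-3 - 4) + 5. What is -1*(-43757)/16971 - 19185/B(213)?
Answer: -6077610763/16971 ≈ -3.5812e+5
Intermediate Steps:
q(z) = -2 (q(z) = -7 + 5 = -2)
N(y) = 4 + y
B(n) = 15/(67 + n) (B(n) = (13 + (4 - 2))/(67 + n) = (13 + 2)/(67 + n) = 15/(67 + n))
-1*(-43757)/16971 - 19185/B(213) = -1*(-43757)/16971 - 19185/(15/(67 + 213)) = 43757*(1/16971) - 19185/(15/280) = 43757/16971 - 19185/(15*(1/280)) = 43757/16971 - 19185/3/56 = 43757/16971 - 19185*56/3 = 43757/16971 - 358120 = -6077610763/16971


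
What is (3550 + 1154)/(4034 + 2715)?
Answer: 4704/6749 ≈ 0.69699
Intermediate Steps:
(3550 + 1154)/(4034 + 2715) = 4704/6749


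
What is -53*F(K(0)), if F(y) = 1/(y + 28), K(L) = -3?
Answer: -53/25 ≈ -2.1200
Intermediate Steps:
F(y) = 1/(28 + y)
-53*F(K(0)) = -53/(28 - 3) = -53/25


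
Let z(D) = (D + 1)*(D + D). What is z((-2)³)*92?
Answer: 10304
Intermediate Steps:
z(D) = 2*D*(1 + D) (z(D) = (1 + D)*(2*D) = 2*D*(1 + D))
z((-2)³)*92 = (2*(-2)³*(1 + (-2)³))*92 = (2*(-8)*(1 - 8))*92 = (2*(-8)*(-7))*92 = 112*92 = 10304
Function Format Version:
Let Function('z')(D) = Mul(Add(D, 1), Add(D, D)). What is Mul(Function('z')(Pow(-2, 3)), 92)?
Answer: 10304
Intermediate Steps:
Function('z')(D) = Mul(2, D, Add(1, D)) (Function('z')(D) = Mul(Add(1, D), Mul(2, D)) = Mul(2, D, Add(1, D)))
Mul(Function('z')(Pow(-2, 3)), 92) = Mul(Mul(2, Pow(-2, 3), Add(1, Pow(-2, 3))), 92) = Mul(Mul(2, -8, Add(1, -8)), 92) = Mul(Mul(2, -8, -7), 92) = Mul(112, 92) = 10304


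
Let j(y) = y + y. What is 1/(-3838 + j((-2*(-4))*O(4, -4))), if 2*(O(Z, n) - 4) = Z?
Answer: -1/3742 ≈ -0.00026724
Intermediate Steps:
O(Z, n) = 4 + Z/2
j(y) = 2*y
1/(-3838 + j((-2*(-4))*O(4, -4))) = 1/(-3838 + 2*((-2*(-4))*(4 + (½)*4))) = 1/(-3838 + 2*(8*(4 + 2))) = 1/(-3838 + 2*(8*6)) = 1/(-3838 + 2*48) = 1/(-3838 + 96) = 1/(-3742) = -1/3742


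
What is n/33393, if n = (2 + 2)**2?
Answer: 16/33393 ≈ 0.00047914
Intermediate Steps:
n = 16 (n = 4**2 = 16)
n/33393 = 16/33393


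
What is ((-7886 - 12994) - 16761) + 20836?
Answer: -16805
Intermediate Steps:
((-7886 - 12994) - 16761) + 20836 = (-20880 - 16761) + 20836 = -37641 + 20836 = -16805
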